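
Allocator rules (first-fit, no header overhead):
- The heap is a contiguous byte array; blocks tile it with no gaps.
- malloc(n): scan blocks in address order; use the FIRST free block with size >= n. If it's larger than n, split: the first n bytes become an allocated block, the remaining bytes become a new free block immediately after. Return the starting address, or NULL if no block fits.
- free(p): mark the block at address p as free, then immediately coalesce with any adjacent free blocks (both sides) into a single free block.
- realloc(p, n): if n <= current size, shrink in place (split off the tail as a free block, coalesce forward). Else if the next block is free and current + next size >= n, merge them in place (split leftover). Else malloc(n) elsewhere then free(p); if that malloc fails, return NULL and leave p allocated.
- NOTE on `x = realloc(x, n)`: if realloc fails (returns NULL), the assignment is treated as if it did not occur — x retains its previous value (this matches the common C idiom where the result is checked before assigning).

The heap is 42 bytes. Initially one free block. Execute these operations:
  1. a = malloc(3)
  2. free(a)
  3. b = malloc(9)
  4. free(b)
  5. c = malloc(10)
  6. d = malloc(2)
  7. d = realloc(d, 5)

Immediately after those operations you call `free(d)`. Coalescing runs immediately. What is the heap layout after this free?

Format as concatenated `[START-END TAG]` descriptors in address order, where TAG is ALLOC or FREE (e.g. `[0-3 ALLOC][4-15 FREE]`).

Answer: [0-9 ALLOC][10-41 FREE]

Derivation:
Op 1: a = malloc(3) -> a = 0; heap: [0-2 ALLOC][3-41 FREE]
Op 2: free(a) -> (freed a); heap: [0-41 FREE]
Op 3: b = malloc(9) -> b = 0; heap: [0-8 ALLOC][9-41 FREE]
Op 4: free(b) -> (freed b); heap: [0-41 FREE]
Op 5: c = malloc(10) -> c = 0; heap: [0-9 ALLOC][10-41 FREE]
Op 6: d = malloc(2) -> d = 10; heap: [0-9 ALLOC][10-11 ALLOC][12-41 FREE]
Op 7: d = realloc(d, 5) -> d = 10; heap: [0-9 ALLOC][10-14 ALLOC][15-41 FREE]
free(d): d = 10 -> block [10-14 ALLOC]; mark free, coalesce with adjacent free neighbors -> [0-9 ALLOC][10-41 FREE]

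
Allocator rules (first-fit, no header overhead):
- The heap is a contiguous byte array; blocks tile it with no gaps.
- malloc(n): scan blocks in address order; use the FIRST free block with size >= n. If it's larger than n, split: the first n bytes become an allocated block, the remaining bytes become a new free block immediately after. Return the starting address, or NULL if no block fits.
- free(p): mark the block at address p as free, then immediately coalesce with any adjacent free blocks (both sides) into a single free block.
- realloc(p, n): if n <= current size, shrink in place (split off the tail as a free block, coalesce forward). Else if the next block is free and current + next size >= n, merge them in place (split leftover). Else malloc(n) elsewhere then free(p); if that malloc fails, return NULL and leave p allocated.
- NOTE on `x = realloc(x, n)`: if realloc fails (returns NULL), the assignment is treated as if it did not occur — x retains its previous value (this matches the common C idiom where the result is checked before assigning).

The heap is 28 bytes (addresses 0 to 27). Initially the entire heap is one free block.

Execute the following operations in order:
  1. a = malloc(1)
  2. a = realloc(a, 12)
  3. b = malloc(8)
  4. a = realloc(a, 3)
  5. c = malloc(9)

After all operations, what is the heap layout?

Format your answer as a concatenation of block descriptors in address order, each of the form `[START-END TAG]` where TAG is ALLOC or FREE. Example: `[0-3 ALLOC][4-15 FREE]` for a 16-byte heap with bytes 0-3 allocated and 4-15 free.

Answer: [0-2 ALLOC][3-11 ALLOC][12-19 ALLOC][20-27 FREE]

Derivation:
Op 1: a = malloc(1) -> a = 0; heap: [0-0 ALLOC][1-27 FREE]
Op 2: a = realloc(a, 12) -> a = 0; heap: [0-11 ALLOC][12-27 FREE]
Op 3: b = malloc(8) -> b = 12; heap: [0-11 ALLOC][12-19 ALLOC][20-27 FREE]
Op 4: a = realloc(a, 3) -> a = 0; heap: [0-2 ALLOC][3-11 FREE][12-19 ALLOC][20-27 FREE]
Op 5: c = malloc(9) -> c = 3; heap: [0-2 ALLOC][3-11 ALLOC][12-19 ALLOC][20-27 FREE]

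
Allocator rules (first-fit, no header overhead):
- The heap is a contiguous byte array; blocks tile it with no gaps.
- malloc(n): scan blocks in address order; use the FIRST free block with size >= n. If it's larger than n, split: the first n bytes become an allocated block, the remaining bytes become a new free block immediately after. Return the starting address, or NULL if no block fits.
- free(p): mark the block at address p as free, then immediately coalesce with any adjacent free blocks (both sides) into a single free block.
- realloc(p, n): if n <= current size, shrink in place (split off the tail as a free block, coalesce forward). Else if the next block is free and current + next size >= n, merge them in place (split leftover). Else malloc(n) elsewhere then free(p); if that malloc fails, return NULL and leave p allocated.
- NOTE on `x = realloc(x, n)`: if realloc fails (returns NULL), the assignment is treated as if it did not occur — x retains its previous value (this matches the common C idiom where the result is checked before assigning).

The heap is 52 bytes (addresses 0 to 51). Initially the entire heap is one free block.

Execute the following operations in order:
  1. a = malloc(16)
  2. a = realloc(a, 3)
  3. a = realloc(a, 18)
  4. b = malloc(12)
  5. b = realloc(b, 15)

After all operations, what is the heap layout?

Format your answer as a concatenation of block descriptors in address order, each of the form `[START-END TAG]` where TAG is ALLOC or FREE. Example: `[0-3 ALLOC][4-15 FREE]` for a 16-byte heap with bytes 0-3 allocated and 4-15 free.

Op 1: a = malloc(16) -> a = 0; heap: [0-15 ALLOC][16-51 FREE]
Op 2: a = realloc(a, 3) -> a = 0; heap: [0-2 ALLOC][3-51 FREE]
Op 3: a = realloc(a, 18) -> a = 0; heap: [0-17 ALLOC][18-51 FREE]
Op 4: b = malloc(12) -> b = 18; heap: [0-17 ALLOC][18-29 ALLOC][30-51 FREE]
Op 5: b = realloc(b, 15) -> b = 18; heap: [0-17 ALLOC][18-32 ALLOC][33-51 FREE]

Answer: [0-17 ALLOC][18-32 ALLOC][33-51 FREE]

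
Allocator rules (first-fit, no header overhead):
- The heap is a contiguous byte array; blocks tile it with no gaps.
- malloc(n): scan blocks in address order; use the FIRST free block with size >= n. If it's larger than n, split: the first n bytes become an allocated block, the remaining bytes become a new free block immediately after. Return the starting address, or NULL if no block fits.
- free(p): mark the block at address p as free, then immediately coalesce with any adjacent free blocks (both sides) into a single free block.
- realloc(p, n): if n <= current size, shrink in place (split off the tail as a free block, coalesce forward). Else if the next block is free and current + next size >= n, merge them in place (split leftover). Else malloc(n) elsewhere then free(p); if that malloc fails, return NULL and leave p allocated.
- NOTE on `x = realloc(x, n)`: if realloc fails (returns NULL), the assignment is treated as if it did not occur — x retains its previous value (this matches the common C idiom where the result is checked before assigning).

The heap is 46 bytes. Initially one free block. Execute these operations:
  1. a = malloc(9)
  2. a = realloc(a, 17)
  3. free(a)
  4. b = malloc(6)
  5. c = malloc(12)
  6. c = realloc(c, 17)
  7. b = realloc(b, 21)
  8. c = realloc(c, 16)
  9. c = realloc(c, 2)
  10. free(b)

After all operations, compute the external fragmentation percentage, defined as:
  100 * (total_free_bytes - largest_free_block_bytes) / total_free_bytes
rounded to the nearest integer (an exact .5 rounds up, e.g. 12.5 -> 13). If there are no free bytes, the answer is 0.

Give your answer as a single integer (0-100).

Op 1: a = malloc(9) -> a = 0; heap: [0-8 ALLOC][9-45 FREE]
Op 2: a = realloc(a, 17) -> a = 0; heap: [0-16 ALLOC][17-45 FREE]
Op 3: free(a) -> (freed a); heap: [0-45 FREE]
Op 4: b = malloc(6) -> b = 0; heap: [0-5 ALLOC][6-45 FREE]
Op 5: c = malloc(12) -> c = 6; heap: [0-5 ALLOC][6-17 ALLOC][18-45 FREE]
Op 6: c = realloc(c, 17) -> c = 6; heap: [0-5 ALLOC][6-22 ALLOC][23-45 FREE]
Op 7: b = realloc(b, 21) -> b = 23; heap: [0-5 FREE][6-22 ALLOC][23-43 ALLOC][44-45 FREE]
Op 8: c = realloc(c, 16) -> c = 6; heap: [0-5 FREE][6-21 ALLOC][22-22 FREE][23-43 ALLOC][44-45 FREE]
Op 9: c = realloc(c, 2) -> c = 6; heap: [0-5 FREE][6-7 ALLOC][8-22 FREE][23-43 ALLOC][44-45 FREE]
Op 10: free(b) -> (freed b); heap: [0-5 FREE][6-7 ALLOC][8-45 FREE]
Free blocks: [6 38] total_free=44 largest=38 -> 100*(44-38)/44 = 600/44 ≈ 13.636 -> rounds to 14

Answer: 14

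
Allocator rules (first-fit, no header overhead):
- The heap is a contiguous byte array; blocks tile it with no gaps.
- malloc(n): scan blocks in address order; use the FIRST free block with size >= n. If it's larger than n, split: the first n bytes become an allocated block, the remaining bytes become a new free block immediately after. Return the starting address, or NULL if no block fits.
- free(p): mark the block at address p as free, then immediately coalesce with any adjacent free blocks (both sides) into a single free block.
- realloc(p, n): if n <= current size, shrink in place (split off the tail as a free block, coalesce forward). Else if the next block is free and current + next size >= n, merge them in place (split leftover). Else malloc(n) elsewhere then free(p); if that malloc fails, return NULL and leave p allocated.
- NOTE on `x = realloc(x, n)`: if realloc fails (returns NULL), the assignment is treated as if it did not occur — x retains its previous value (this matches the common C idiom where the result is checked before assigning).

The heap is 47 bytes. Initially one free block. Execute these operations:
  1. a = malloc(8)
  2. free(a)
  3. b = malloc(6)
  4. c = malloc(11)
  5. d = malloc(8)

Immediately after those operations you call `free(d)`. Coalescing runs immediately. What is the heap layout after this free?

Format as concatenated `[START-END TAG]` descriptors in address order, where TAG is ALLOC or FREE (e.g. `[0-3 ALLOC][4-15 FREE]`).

Op 1: a = malloc(8) -> a = 0; heap: [0-7 ALLOC][8-46 FREE]
Op 2: free(a) -> (freed a); heap: [0-46 FREE]
Op 3: b = malloc(6) -> b = 0; heap: [0-5 ALLOC][6-46 FREE]
Op 4: c = malloc(11) -> c = 6; heap: [0-5 ALLOC][6-16 ALLOC][17-46 FREE]
Op 5: d = malloc(8) -> d = 17; heap: [0-5 ALLOC][6-16 ALLOC][17-24 ALLOC][25-46 FREE]
free(d): d = 17 -> block [17-24 ALLOC]; mark free, coalesce with adjacent free neighbors -> [0-5 ALLOC][6-16 ALLOC][17-46 FREE]

Answer: [0-5 ALLOC][6-16 ALLOC][17-46 FREE]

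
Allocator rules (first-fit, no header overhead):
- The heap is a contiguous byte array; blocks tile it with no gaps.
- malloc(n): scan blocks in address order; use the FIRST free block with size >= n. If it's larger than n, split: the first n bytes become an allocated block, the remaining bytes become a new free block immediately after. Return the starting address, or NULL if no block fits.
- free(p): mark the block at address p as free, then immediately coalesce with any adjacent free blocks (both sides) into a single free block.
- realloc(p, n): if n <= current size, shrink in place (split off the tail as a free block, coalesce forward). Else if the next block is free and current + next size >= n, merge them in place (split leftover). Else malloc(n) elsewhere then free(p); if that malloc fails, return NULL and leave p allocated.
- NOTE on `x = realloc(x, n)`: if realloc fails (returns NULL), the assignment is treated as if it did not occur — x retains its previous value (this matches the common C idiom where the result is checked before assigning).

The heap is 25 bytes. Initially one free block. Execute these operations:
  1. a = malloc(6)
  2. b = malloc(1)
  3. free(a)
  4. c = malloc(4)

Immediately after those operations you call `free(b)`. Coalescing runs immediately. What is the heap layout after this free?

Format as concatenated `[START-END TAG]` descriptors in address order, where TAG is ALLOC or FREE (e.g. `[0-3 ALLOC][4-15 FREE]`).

Op 1: a = malloc(6) -> a = 0; heap: [0-5 ALLOC][6-24 FREE]
Op 2: b = malloc(1) -> b = 6; heap: [0-5 ALLOC][6-6 ALLOC][7-24 FREE]
Op 3: free(a) -> (freed a); heap: [0-5 FREE][6-6 ALLOC][7-24 FREE]
Op 4: c = malloc(4) -> c = 0; heap: [0-3 ALLOC][4-5 FREE][6-6 ALLOC][7-24 FREE]
free(b): b = 6 -> block [6-6 ALLOC]; mark free, coalesce with adjacent free neighbors -> [0-3 ALLOC][4-24 FREE]

Answer: [0-3 ALLOC][4-24 FREE]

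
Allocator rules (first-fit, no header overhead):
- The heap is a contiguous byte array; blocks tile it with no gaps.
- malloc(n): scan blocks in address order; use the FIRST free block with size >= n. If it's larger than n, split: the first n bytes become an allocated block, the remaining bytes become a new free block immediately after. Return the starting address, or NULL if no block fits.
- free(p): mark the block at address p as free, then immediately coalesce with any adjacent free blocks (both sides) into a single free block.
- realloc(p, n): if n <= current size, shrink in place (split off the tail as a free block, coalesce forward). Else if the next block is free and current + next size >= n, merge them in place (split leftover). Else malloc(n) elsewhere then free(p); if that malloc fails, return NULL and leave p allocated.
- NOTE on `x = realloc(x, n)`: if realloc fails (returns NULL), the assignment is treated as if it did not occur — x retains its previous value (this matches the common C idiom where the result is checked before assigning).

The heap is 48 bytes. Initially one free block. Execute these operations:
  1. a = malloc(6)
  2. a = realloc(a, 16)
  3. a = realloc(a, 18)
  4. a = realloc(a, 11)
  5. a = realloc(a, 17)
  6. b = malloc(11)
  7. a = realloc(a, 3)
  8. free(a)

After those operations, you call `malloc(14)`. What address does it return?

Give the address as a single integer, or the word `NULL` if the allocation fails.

Op 1: a = malloc(6) -> a = 0; heap: [0-5 ALLOC][6-47 FREE]
Op 2: a = realloc(a, 16) -> a = 0; heap: [0-15 ALLOC][16-47 FREE]
Op 3: a = realloc(a, 18) -> a = 0; heap: [0-17 ALLOC][18-47 FREE]
Op 4: a = realloc(a, 11) -> a = 0; heap: [0-10 ALLOC][11-47 FREE]
Op 5: a = realloc(a, 17) -> a = 0; heap: [0-16 ALLOC][17-47 FREE]
Op 6: b = malloc(11) -> b = 17; heap: [0-16 ALLOC][17-27 ALLOC][28-47 FREE]
Op 7: a = realloc(a, 3) -> a = 0; heap: [0-2 ALLOC][3-16 FREE][17-27 ALLOC][28-47 FREE]
Op 8: free(a) -> (freed a); heap: [0-16 FREE][17-27 ALLOC][28-47 FREE]
malloc(14): first-fit scan over [0-16 FREE][17-27 ALLOC][28-47 FREE] -> 0

Answer: 0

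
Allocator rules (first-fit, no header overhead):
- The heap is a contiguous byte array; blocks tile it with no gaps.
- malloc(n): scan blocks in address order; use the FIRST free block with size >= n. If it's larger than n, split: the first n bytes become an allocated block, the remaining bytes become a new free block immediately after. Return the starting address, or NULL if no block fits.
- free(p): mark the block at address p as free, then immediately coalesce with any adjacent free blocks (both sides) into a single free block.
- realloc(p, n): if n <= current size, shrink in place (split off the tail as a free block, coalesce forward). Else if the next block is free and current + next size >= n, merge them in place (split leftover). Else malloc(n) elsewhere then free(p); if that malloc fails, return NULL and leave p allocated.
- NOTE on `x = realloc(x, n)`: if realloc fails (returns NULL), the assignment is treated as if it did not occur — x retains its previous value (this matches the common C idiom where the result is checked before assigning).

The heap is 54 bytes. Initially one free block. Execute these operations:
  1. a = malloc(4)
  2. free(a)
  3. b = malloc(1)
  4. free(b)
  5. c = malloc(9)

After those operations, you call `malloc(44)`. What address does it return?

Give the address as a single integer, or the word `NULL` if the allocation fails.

Op 1: a = malloc(4) -> a = 0; heap: [0-3 ALLOC][4-53 FREE]
Op 2: free(a) -> (freed a); heap: [0-53 FREE]
Op 3: b = malloc(1) -> b = 0; heap: [0-0 ALLOC][1-53 FREE]
Op 4: free(b) -> (freed b); heap: [0-53 FREE]
Op 5: c = malloc(9) -> c = 0; heap: [0-8 ALLOC][9-53 FREE]
malloc(44): first-fit scan over [0-8 ALLOC][9-53 FREE] -> 9

Answer: 9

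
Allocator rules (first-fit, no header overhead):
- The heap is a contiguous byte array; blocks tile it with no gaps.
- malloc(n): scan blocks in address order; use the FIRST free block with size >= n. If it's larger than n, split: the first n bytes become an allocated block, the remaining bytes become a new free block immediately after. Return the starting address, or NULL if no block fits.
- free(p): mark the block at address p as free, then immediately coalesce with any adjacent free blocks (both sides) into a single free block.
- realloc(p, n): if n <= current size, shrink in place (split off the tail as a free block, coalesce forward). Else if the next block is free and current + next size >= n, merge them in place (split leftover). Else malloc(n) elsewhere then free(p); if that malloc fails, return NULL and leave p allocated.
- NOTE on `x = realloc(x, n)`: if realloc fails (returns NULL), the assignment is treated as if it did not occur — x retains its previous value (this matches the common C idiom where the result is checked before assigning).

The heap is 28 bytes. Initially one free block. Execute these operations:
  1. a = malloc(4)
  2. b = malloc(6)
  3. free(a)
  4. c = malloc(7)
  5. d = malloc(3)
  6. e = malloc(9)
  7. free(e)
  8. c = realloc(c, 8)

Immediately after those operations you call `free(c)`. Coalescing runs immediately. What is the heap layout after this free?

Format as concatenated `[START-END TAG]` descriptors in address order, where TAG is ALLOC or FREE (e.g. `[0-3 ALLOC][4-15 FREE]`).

Op 1: a = malloc(4) -> a = 0; heap: [0-3 ALLOC][4-27 FREE]
Op 2: b = malloc(6) -> b = 4; heap: [0-3 ALLOC][4-9 ALLOC][10-27 FREE]
Op 3: free(a) -> (freed a); heap: [0-3 FREE][4-9 ALLOC][10-27 FREE]
Op 4: c = malloc(7) -> c = 10; heap: [0-3 FREE][4-9 ALLOC][10-16 ALLOC][17-27 FREE]
Op 5: d = malloc(3) -> d = 0; heap: [0-2 ALLOC][3-3 FREE][4-9 ALLOC][10-16 ALLOC][17-27 FREE]
Op 6: e = malloc(9) -> e = 17; heap: [0-2 ALLOC][3-3 FREE][4-9 ALLOC][10-16 ALLOC][17-25 ALLOC][26-27 FREE]
Op 7: free(e) -> (freed e); heap: [0-2 ALLOC][3-3 FREE][4-9 ALLOC][10-16 ALLOC][17-27 FREE]
Op 8: c = realloc(c, 8) -> c = 10; heap: [0-2 ALLOC][3-3 FREE][4-9 ALLOC][10-17 ALLOC][18-27 FREE]
free(c): c = 10 -> block [10-17 ALLOC]; mark free, coalesce with adjacent free neighbors -> [0-2 ALLOC][3-3 FREE][4-9 ALLOC][10-27 FREE]

Answer: [0-2 ALLOC][3-3 FREE][4-9 ALLOC][10-27 FREE]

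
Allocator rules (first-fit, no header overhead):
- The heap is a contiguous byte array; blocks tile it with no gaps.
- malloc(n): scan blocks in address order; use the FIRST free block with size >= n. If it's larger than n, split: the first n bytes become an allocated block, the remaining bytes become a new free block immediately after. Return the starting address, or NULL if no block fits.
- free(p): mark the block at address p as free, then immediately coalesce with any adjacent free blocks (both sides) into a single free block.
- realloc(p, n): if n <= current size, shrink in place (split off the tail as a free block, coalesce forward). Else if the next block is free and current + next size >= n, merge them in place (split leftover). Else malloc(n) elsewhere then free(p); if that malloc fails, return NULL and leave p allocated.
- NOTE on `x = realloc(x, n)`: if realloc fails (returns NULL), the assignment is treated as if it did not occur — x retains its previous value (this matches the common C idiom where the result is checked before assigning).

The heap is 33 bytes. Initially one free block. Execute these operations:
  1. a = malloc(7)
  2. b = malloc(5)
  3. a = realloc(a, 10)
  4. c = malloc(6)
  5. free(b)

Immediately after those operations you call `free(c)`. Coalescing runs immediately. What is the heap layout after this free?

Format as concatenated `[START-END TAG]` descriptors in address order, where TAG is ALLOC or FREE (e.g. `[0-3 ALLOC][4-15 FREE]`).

Op 1: a = malloc(7) -> a = 0; heap: [0-6 ALLOC][7-32 FREE]
Op 2: b = malloc(5) -> b = 7; heap: [0-6 ALLOC][7-11 ALLOC][12-32 FREE]
Op 3: a = realloc(a, 10) -> a = 12; heap: [0-6 FREE][7-11 ALLOC][12-21 ALLOC][22-32 FREE]
Op 4: c = malloc(6) -> c = 0; heap: [0-5 ALLOC][6-6 FREE][7-11 ALLOC][12-21 ALLOC][22-32 FREE]
Op 5: free(b) -> (freed b); heap: [0-5 ALLOC][6-11 FREE][12-21 ALLOC][22-32 FREE]
free(c): c = 0 -> block [0-5 ALLOC]; mark free, coalesce with adjacent free neighbors -> [0-11 FREE][12-21 ALLOC][22-32 FREE]

Answer: [0-11 FREE][12-21 ALLOC][22-32 FREE]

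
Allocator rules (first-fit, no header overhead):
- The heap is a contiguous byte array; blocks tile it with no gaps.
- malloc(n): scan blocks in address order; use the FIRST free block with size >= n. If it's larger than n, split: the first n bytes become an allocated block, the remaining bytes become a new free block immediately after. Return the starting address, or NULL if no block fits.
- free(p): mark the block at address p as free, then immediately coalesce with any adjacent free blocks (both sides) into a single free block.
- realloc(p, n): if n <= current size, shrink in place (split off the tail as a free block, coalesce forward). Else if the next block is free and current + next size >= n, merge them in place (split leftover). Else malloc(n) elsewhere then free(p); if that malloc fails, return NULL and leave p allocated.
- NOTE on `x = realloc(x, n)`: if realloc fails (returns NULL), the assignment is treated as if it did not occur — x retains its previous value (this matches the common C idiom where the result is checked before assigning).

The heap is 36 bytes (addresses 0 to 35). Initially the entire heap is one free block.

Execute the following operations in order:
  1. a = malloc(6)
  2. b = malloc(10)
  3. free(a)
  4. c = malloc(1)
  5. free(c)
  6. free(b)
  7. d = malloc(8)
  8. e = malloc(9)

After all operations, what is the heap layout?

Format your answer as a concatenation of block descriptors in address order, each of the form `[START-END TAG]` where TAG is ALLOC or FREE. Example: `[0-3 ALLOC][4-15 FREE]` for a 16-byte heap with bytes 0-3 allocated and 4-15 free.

Op 1: a = malloc(6) -> a = 0; heap: [0-5 ALLOC][6-35 FREE]
Op 2: b = malloc(10) -> b = 6; heap: [0-5 ALLOC][6-15 ALLOC][16-35 FREE]
Op 3: free(a) -> (freed a); heap: [0-5 FREE][6-15 ALLOC][16-35 FREE]
Op 4: c = malloc(1) -> c = 0; heap: [0-0 ALLOC][1-5 FREE][6-15 ALLOC][16-35 FREE]
Op 5: free(c) -> (freed c); heap: [0-5 FREE][6-15 ALLOC][16-35 FREE]
Op 6: free(b) -> (freed b); heap: [0-35 FREE]
Op 7: d = malloc(8) -> d = 0; heap: [0-7 ALLOC][8-35 FREE]
Op 8: e = malloc(9) -> e = 8; heap: [0-7 ALLOC][8-16 ALLOC][17-35 FREE]

Answer: [0-7 ALLOC][8-16 ALLOC][17-35 FREE]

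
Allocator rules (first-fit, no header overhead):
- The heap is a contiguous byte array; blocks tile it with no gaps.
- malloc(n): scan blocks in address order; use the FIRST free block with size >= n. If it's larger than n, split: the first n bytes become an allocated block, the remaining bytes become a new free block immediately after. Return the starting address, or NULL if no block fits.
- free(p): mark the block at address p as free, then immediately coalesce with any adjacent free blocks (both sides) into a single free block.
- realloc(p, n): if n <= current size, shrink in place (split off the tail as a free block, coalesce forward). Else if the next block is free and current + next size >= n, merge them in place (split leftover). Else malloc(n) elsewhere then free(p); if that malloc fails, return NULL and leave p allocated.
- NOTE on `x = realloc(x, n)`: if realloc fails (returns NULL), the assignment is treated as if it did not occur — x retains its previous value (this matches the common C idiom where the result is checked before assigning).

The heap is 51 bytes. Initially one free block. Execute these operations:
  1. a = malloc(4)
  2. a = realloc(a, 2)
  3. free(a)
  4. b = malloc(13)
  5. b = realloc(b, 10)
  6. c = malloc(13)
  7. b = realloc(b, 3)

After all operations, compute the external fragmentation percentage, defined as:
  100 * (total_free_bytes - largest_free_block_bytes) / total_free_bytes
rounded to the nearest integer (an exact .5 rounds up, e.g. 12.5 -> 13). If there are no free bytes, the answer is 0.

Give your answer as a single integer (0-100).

Op 1: a = malloc(4) -> a = 0; heap: [0-3 ALLOC][4-50 FREE]
Op 2: a = realloc(a, 2) -> a = 0; heap: [0-1 ALLOC][2-50 FREE]
Op 3: free(a) -> (freed a); heap: [0-50 FREE]
Op 4: b = malloc(13) -> b = 0; heap: [0-12 ALLOC][13-50 FREE]
Op 5: b = realloc(b, 10) -> b = 0; heap: [0-9 ALLOC][10-50 FREE]
Op 6: c = malloc(13) -> c = 10; heap: [0-9 ALLOC][10-22 ALLOC][23-50 FREE]
Op 7: b = realloc(b, 3) -> b = 0; heap: [0-2 ALLOC][3-9 FREE][10-22 ALLOC][23-50 FREE]
Free blocks: [7 28] total_free=35 largest=28 -> 100*(35-28)/35 = 700/35 = 20

Answer: 20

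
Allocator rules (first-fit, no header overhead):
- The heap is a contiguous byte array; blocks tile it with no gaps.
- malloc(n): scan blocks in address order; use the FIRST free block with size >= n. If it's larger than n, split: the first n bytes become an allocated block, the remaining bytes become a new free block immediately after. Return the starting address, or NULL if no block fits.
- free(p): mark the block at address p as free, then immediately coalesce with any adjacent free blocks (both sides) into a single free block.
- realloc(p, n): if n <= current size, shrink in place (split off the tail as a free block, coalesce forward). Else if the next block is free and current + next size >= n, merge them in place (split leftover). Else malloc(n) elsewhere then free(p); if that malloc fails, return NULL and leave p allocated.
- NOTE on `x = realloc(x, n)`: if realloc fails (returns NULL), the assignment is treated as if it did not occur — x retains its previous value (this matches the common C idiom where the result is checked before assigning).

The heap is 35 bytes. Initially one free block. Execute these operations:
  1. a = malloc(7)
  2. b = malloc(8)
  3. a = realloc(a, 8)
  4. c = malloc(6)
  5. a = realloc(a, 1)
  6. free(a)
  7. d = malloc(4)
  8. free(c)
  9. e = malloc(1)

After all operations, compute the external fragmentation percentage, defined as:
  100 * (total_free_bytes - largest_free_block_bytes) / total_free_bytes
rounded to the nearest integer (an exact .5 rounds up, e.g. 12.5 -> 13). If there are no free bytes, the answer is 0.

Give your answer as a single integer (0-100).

Answer: 27

Derivation:
Op 1: a = malloc(7) -> a = 0; heap: [0-6 ALLOC][7-34 FREE]
Op 2: b = malloc(8) -> b = 7; heap: [0-6 ALLOC][7-14 ALLOC][15-34 FREE]
Op 3: a = realloc(a, 8) -> a = 15; heap: [0-6 FREE][7-14 ALLOC][15-22 ALLOC][23-34 FREE]
Op 4: c = malloc(6) -> c = 0; heap: [0-5 ALLOC][6-6 FREE][7-14 ALLOC][15-22 ALLOC][23-34 FREE]
Op 5: a = realloc(a, 1) -> a = 15; heap: [0-5 ALLOC][6-6 FREE][7-14 ALLOC][15-15 ALLOC][16-34 FREE]
Op 6: free(a) -> (freed a); heap: [0-5 ALLOC][6-6 FREE][7-14 ALLOC][15-34 FREE]
Op 7: d = malloc(4) -> d = 15; heap: [0-5 ALLOC][6-6 FREE][7-14 ALLOC][15-18 ALLOC][19-34 FREE]
Op 8: free(c) -> (freed c); heap: [0-6 FREE][7-14 ALLOC][15-18 ALLOC][19-34 FREE]
Op 9: e = malloc(1) -> e = 0; heap: [0-0 ALLOC][1-6 FREE][7-14 ALLOC][15-18 ALLOC][19-34 FREE]
Free blocks: [6 16] total_free=22 largest=16 -> 100*(22-16)/22 = 600/22 ≈ 27.273 -> rounds to 27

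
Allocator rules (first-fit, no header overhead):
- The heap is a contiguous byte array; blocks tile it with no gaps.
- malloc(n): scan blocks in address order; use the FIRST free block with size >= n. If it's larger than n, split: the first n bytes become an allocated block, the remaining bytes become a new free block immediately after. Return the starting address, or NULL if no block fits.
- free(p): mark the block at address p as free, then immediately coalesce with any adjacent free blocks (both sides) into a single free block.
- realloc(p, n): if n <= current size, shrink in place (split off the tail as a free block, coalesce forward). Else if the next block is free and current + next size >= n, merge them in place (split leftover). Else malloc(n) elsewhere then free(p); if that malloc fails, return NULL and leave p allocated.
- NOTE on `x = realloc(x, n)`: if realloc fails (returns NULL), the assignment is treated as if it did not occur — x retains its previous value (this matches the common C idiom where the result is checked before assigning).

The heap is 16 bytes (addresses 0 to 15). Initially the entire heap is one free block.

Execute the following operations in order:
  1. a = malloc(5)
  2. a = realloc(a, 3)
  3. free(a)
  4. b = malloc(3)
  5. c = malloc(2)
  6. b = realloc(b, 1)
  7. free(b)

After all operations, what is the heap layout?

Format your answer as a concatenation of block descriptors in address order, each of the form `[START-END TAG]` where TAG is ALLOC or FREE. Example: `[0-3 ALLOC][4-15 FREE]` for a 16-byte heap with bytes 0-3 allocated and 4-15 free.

Answer: [0-2 FREE][3-4 ALLOC][5-15 FREE]

Derivation:
Op 1: a = malloc(5) -> a = 0; heap: [0-4 ALLOC][5-15 FREE]
Op 2: a = realloc(a, 3) -> a = 0; heap: [0-2 ALLOC][3-15 FREE]
Op 3: free(a) -> (freed a); heap: [0-15 FREE]
Op 4: b = malloc(3) -> b = 0; heap: [0-2 ALLOC][3-15 FREE]
Op 5: c = malloc(2) -> c = 3; heap: [0-2 ALLOC][3-4 ALLOC][5-15 FREE]
Op 6: b = realloc(b, 1) -> b = 0; heap: [0-0 ALLOC][1-2 FREE][3-4 ALLOC][5-15 FREE]
Op 7: free(b) -> (freed b); heap: [0-2 FREE][3-4 ALLOC][5-15 FREE]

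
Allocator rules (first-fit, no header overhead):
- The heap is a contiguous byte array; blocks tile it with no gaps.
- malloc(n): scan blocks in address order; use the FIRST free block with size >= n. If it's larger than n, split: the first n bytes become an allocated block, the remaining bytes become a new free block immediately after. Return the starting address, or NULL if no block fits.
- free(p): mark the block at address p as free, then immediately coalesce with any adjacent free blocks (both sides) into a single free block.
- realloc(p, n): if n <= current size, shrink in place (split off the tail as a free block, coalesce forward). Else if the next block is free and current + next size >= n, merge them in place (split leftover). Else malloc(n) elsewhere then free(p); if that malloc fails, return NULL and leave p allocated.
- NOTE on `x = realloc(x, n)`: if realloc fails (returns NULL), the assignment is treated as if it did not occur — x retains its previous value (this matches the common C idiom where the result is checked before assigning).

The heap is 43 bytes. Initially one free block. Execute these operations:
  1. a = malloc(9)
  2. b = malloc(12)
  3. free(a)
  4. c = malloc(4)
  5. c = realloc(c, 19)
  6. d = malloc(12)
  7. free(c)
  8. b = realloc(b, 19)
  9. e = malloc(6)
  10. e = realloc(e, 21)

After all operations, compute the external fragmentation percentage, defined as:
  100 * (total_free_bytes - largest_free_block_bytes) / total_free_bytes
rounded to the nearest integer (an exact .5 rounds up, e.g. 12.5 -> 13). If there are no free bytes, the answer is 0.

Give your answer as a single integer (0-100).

Op 1: a = malloc(9) -> a = 0; heap: [0-8 ALLOC][9-42 FREE]
Op 2: b = malloc(12) -> b = 9; heap: [0-8 ALLOC][9-20 ALLOC][21-42 FREE]
Op 3: free(a) -> (freed a); heap: [0-8 FREE][9-20 ALLOC][21-42 FREE]
Op 4: c = malloc(4) -> c = 0; heap: [0-3 ALLOC][4-8 FREE][9-20 ALLOC][21-42 FREE]
Op 5: c = realloc(c, 19) -> c = 21; heap: [0-8 FREE][9-20 ALLOC][21-39 ALLOC][40-42 FREE]
Op 6: d = malloc(12) -> d = NULL; heap: [0-8 FREE][9-20 ALLOC][21-39 ALLOC][40-42 FREE]
Op 7: free(c) -> (freed c); heap: [0-8 FREE][9-20 ALLOC][21-42 FREE]
Op 8: b = realloc(b, 19) -> b = 9; heap: [0-8 FREE][9-27 ALLOC][28-42 FREE]
Op 9: e = malloc(6) -> e = 0; heap: [0-5 ALLOC][6-8 FREE][9-27 ALLOC][28-42 FREE]
Op 10: e = realloc(e, 21) -> NULL (e unchanged); heap: [0-5 ALLOC][6-8 FREE][9-27 ALLOC][28-42 FREE]
Free blocks: [3 15] total_free=18 largest=15 -> 100*(18-15)/18 = 300/18 ≈ 16.667 -> rounds to 17

Answer: 17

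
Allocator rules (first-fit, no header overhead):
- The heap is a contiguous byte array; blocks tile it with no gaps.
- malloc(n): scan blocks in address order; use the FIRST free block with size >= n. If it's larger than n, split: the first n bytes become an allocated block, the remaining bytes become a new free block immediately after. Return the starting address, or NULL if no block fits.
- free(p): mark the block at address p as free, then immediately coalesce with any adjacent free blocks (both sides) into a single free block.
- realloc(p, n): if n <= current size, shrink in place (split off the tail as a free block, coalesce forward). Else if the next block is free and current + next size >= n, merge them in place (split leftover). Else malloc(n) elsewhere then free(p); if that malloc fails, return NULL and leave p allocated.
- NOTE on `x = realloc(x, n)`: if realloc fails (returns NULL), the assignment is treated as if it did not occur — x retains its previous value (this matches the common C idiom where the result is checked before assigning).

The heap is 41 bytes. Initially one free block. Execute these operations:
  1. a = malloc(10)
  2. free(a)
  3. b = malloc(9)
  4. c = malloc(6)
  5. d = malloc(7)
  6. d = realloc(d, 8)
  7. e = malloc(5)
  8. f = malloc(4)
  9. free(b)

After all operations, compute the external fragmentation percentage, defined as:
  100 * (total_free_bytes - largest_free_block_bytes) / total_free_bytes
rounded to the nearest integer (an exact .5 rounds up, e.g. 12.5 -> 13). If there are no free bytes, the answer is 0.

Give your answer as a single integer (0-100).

Op 1: a = malloc(10) -> a = 0; heap: [0-9 ALLOC][10-40 FREE]
Op 2: free(a) -> (freed a); heap: [0-40 FREE]
Op 3: b = malloc(9) -> b = 0; heap: [0-8 ALLOC][9-40 FREE]
Op 4: c = malloc(6) -> c = 9; heap: [0-8 ALLOC][9-14 ALLOC][15-40 FREE]
Op 5: d = malloc(7) -> d = 15; heap: [0-8 ALLOC][9-14 ALLOC][15-21 ALLOC][22-40 FREE]
Op 6: d = realloc(d, 8) -> d = 15; heap: [0-8 ALLOC][9-14 ALLOC][15-22 ALLOC][23-40 FREE]
Op 7: e = malloc(5) -> e = 23; heap: [0-8 ALLOC][9-14 ALLOC][15-22 ALLOC][23-27 ALLOC][28-40 FREE]
Op 8: f = malloc(4) -> f = 28; heap: [0-8 ALLOC][9-14 ALLOC][15-22 ALLOC][23-27 ALLOC][28-31 ALLOC][32-40 FREE]
Op 9: free(b) -> (freed b); heap: [0-8 FREE][9-14 ALLOC][15-22 ALLOC][23-27 ALLOC][28-31 ALLOC][32-40 FREE]
Free blocks: [9 9] total_free=18 largest=9 -> 100*(18-9)/18 = 900/18 = 50

Answer: 50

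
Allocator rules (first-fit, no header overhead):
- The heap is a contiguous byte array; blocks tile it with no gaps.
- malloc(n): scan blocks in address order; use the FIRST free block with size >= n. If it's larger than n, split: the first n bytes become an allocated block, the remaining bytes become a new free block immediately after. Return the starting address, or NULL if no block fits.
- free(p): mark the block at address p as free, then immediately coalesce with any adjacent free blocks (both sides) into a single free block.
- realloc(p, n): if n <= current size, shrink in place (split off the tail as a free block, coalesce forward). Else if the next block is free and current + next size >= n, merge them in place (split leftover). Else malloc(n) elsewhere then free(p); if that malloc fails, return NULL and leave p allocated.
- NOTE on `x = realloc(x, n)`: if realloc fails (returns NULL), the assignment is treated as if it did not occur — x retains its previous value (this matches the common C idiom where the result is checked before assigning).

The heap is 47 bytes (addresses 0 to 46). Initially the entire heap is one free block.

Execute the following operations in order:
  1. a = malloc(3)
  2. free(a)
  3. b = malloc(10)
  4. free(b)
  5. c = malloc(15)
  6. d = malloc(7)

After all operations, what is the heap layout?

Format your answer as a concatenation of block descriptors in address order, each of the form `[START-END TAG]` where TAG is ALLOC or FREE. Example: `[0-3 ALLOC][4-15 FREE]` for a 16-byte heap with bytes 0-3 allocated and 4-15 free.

Op 1: a = malloc(3) -> a = 0; heap: [0-2 ALLOC][3-46 FREE]
Op 2: free(a) -> (freed a); heap: [0-46 FREE]
Op 3: b = malloc(10) -> b = 0; heap: [0-9 ALLOC][10-46 FREE]
Op 4: free(b) -> (freed b); heap: [0-46 FREE]
Op 5: c = malloc(15) -> c = 0; heap: [0-14 ALLOC][15-46 FREE]
Op 6: d = malloc(7) -> d = 15; heap: [0-14 ALLOC][15-21 ALLOC][22-46 FREE]

Answer: [0-14 ALLOC][15-21 ALLOC][22-46 FREE]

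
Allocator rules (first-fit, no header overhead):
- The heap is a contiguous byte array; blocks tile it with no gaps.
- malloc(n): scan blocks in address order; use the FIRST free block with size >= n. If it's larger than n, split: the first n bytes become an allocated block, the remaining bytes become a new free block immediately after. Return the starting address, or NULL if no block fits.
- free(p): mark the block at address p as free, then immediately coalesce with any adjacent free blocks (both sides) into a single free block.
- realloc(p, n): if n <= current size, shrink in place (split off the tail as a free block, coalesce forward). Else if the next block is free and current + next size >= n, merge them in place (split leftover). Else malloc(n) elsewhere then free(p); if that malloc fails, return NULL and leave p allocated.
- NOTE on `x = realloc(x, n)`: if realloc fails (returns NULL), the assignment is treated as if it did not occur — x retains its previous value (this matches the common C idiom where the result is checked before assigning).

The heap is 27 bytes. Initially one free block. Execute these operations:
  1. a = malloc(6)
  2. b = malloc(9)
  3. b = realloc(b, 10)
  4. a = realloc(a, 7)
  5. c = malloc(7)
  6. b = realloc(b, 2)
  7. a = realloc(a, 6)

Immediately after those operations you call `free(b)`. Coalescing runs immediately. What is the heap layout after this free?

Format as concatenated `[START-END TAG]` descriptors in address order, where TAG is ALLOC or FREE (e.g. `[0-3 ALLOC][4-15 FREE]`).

Op 1: a = malloc(6) -> a = 0; heap: [0-5 ALLOC][6-26 FREE]
Op 2: b = malloc(9) -> b = 6; heap: [0-5 ALLOC][6-14 ALLOC][15-26 FREE]
Op 3: b = realloc(b, 10) -> b = 6; heap: [0-5 ALLOC][6-15 ALLOC][16-26 FREE]
Op 4: a = realloc(a, 7) -> a = 16; heap: [0-5 FREE][6-15 ALLOC][16-22 ALLOC][23-26 FREE]
Op 5: c = malloc(7) -> c = NULL; heap: [0-5 FREE][6-15 ALLOC][16-22 ALLOC][23-26 FREE]
Op 6: b = realloc(b, 2) -> b = 6; heap: [0-5 FREE][6-7 ALLOC][8-15 FREE][16-22 ALLOC][23-26 FREE]
Op 7: a = realloc(a, 6) -> a = 16; heap: [0-5 FREE][6-7 ALLOC][8-15 FREE][16-21 ALLOC][22-26 FREE]
free(b): b = 6 -> block [6-7 ALLOC]; mark free, coalesce with adjacent free neighbors -> [0-15 FREE][16-21 ALLOC][22-26 FREE]

Answer: [0-15 FREE][16-21 ALLOC][22-26 FREE]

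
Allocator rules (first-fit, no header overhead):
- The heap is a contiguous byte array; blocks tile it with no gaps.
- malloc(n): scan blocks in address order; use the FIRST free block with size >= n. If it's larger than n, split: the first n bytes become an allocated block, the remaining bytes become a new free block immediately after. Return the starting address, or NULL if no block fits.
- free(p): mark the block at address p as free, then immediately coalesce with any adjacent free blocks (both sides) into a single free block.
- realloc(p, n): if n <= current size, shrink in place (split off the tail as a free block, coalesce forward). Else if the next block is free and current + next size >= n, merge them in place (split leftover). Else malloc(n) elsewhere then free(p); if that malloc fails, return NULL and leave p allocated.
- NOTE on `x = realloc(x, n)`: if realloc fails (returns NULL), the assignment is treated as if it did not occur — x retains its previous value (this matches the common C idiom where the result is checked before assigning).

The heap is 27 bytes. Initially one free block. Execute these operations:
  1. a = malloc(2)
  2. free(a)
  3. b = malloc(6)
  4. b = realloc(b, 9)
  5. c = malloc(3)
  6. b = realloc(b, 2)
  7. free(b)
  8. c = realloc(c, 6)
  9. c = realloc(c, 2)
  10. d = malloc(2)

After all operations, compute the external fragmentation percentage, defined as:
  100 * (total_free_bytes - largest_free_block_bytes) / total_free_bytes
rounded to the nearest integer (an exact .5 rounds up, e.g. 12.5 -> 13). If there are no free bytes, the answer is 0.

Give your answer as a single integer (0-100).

Answer: 30

Derivation:
Op 1: a = malloc(2) -> a = 0; heap: [0-1 ALLOC][2-26 FREE]
Op 2: free(a) -> (freed a); heap: [0-26 FREE]
Op 3: b = malloc(6) -> b = 0; heap: [0-5 ALLOC][6-26 FREE]
Op 4: b = realloc(b, 9) -> b = 0; heap: [0-8 ALLOC][9-26 FREE]
Op 5: c = malloc(3) -> c = 9; heap: [0-8 ALLOC][9-11 ALLOC][12-26 FREE]
Op 6: b = realloc(b, 2) -> b = 0; heap: [0-1 ALLOC][2-8 FREE][9-11 ALLOC][12-26 FREE]
Op 7: free(b) -> (freed b); heap: [0-8 FREE][9-11 ALLOC][12-26 FREE]
Op 8: c = realloc(c, 6) -> c = 9; heap: [0-8 FREE][9-14 ALLOC][15-26 FREE]
Op 9: c = realloc(c, 2) -> c = 9; heap: [0-8 FREE][9-10 ALLOC][11-26 FREE]
Op 10: d = malloc(2) -> d = 0; heap: [0-1 ALLOC][2-8 FREE][9-10 ALLOC][11-26 FREE]
Free blocks: [7 16] total_free=23 largest=16 -> 100*(23-16)/23 = 700/23 ≈ 30.435 -> rounds to 30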